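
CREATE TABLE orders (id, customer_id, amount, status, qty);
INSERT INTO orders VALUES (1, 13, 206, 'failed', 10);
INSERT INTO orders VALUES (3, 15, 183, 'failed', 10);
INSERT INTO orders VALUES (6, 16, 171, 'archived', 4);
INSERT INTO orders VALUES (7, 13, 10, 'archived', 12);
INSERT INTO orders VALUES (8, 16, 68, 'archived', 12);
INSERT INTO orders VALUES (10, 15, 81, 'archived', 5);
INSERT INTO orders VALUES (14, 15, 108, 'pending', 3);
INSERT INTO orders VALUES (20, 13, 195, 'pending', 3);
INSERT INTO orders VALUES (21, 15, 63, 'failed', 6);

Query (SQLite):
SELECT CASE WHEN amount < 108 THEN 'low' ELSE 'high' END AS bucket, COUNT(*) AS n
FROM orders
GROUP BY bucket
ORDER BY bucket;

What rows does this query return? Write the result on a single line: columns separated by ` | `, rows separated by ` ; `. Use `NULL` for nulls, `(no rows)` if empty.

high | 5 ; low | 4

Bucket rows by amount < 108 → 'low' else 'high'; count each bucket.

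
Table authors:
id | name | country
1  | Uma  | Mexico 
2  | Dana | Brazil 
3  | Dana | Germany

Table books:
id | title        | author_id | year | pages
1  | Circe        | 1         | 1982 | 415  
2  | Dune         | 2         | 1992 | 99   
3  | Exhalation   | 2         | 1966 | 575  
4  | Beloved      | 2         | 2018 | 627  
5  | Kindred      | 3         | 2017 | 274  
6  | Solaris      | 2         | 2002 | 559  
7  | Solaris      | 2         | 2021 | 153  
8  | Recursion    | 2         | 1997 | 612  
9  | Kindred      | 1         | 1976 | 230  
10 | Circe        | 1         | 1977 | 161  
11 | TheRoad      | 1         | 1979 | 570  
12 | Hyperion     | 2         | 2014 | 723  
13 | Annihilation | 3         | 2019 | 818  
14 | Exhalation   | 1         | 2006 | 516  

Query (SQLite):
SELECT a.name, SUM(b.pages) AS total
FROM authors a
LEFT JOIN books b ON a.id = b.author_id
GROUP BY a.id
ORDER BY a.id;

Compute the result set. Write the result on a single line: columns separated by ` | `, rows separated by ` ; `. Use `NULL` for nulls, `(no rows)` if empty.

Uma | 1892 ; Dana | 3348 ; Dana | 1092

LEFT JOIN keeps every authors row; unmatched ones get NULL for books columns.
Group by authors.id and compute SUM(b.pages). SUM over an all-NULL group is NULL.
  1: ids {1, 9, 10, 11, 14} → SUM(b.pages)=1892
  2: ids {2, 3, 4, 6, 7, 8, 12} → SUM(b.pages)=3348
  3: ids {5, 13} → SUM(b.pages)=1092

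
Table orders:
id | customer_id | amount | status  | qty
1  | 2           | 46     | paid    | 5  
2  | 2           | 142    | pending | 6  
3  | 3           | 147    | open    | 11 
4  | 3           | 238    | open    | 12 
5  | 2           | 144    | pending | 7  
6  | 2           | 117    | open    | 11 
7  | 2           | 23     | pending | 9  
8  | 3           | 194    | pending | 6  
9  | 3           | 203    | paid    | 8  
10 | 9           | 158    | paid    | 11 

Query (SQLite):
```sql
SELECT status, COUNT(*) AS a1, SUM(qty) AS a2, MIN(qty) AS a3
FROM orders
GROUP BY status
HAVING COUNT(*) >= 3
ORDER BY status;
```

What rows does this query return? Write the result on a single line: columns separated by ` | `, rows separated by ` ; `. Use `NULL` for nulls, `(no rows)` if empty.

Group orders by status.
Per group compute: COUNT(*), SUM(qty), MIN(qty).
HAVING: drop groups with fewer than 3 rows.
  open: ids {3, 4, 6} → COUNT(*)=3, SUM(qty)=34, MIN(qty)=11
  paid: ids {1, 9, 10} → COUNT(*)=3, SUM(qty)=24, MIN(qty)=5
  pending: ids {2, 5, 7, 8} → COUNT(*)=4, SUM(qty)=28, MIN(qty)=6

open | 3 | 34 | 11 ; paid | 3 | 24 | 5 ; pending | 4 | 28 | 6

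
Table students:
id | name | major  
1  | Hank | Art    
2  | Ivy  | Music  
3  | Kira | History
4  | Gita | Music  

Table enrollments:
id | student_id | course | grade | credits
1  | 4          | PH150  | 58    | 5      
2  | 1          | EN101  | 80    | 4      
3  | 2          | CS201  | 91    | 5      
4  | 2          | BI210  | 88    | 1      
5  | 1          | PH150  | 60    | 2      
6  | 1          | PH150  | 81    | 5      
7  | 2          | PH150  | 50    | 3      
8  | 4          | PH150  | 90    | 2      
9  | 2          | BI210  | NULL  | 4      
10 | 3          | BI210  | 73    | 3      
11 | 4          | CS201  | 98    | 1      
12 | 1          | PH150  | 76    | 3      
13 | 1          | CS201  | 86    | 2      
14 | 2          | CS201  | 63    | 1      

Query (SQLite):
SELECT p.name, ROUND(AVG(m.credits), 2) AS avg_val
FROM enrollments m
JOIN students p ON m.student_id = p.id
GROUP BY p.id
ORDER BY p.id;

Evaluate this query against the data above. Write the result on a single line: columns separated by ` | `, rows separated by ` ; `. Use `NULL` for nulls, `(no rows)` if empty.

Join each enrollments row to its students via student_id.
Group joined rows by students.id; compute ROUND(AVG(m.credits), 2) per group.
  1: ids {2, 5, 6, 12, 13} → ROUND(AVG(m.credits), 2)=3.2
  2: ids {3, 4, 7, 9, 14} → ROUND(AVG(m.credits), 2)=2.8
  3: ids {10} → ROUND(AVG(m.credits), 2)=3
  4: ids {1, 8, 11} → ROUND(AVG(m.credits), 2)=2.67

Hank | 3.2 ; Ivy | 2.8 ; Kira | 3 ; Gita | 2.67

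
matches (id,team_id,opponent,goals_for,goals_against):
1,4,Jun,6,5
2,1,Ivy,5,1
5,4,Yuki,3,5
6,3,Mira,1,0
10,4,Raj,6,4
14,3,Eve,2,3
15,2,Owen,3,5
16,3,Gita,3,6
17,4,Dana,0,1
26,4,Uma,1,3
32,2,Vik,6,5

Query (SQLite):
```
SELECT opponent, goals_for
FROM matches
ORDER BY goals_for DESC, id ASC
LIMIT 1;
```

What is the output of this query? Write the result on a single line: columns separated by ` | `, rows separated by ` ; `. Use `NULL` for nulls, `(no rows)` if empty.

Sort by goals_for desc, tiebreak id asc: (6, id=1), (6, id=10), (6, id=32), (5, id=2) …. Take first 1.

Jun | 6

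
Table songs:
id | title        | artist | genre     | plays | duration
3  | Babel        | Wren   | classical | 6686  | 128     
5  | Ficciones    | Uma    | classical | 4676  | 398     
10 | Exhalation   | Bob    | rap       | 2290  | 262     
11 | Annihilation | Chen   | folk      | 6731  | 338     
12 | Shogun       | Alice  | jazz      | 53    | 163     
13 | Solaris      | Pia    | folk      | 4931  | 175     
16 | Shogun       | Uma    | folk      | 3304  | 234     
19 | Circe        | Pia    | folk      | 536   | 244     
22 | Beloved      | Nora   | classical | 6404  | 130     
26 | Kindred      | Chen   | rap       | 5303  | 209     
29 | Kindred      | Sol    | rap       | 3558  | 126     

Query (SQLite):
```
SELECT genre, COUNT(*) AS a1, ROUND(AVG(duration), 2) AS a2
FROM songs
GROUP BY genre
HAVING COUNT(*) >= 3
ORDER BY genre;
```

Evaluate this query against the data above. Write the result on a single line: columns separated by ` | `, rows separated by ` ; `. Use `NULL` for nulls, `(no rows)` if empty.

classical | 3 | 218.67 ; folk | 4 | 247.75 ; rap | 3 | 199

Group songs by genre.
Per group compute: COUNT(*), ROUND(AVG(duration), 2).
HAVING: drop groups with fewer than 3 rows.
  classical: ids {3, 5, 22} → COUNT(*)=3, ROUND(AVG(duration), 2)=218.67
  folk: ids {11, 13, 16, 19} → COUNT(*)=4, ROUND(AVG(duration), 2)=247.75
  jazz: ids {12} → COUNT(*)=1, ROUND(AVG(duration), 2)=163
  rap: ids {10, 26, 29} → COUNT(*)=3, ROUND(AVG(duration), 2)=199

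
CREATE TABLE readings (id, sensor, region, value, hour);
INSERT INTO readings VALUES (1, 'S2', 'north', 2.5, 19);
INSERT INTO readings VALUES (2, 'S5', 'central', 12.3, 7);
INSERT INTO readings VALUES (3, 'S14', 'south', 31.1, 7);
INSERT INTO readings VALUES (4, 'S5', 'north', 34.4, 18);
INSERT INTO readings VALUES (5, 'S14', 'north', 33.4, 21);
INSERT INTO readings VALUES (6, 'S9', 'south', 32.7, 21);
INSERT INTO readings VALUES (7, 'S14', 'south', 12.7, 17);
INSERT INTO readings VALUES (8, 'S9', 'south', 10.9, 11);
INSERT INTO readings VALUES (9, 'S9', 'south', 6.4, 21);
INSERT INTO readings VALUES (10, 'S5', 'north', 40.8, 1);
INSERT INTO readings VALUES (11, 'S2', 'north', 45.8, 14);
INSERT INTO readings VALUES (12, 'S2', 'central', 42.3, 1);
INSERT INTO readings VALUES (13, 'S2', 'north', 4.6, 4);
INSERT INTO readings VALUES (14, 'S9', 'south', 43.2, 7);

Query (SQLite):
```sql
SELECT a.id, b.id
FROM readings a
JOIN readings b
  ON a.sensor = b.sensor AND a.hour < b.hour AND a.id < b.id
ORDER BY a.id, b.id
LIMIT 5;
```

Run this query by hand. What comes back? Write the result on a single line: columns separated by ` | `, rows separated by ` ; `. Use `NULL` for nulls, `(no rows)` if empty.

Pairs (a,b) with same sensor, a.hour < b.hour, a.id < b.id.
sensor groups: S14:{3,5,7} S2:{1,11,12,13} S5:{2,4,10} S9:{6,8,9,14}
Ordered by (a.id, b.id); first 5.

2 | 4 ; 3 | 5 ; 3 | 7 ; 8 | 9 ; 12 | 13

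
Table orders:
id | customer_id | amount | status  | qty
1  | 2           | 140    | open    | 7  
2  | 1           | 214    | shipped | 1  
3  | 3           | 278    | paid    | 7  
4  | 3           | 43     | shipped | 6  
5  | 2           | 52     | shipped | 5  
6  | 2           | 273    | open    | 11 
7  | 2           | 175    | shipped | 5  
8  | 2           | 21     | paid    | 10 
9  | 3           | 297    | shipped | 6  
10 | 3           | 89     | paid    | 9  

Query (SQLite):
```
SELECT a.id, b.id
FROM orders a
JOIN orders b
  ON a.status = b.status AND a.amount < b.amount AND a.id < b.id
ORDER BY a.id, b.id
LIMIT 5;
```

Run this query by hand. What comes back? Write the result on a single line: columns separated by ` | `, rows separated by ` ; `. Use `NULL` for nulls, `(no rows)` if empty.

Pairs (a,b) with same status, a.amount < b.amount, a.id < b.id.
status groups: open:{1,6} paid:{3,8,10} shipped:{2,4,5,7,9}
Ordered by (a.id, b.id); first 5.

1 | 6 ; 2 | 9 ; 4 | 5 ; 4 | 7 ; 4 | 9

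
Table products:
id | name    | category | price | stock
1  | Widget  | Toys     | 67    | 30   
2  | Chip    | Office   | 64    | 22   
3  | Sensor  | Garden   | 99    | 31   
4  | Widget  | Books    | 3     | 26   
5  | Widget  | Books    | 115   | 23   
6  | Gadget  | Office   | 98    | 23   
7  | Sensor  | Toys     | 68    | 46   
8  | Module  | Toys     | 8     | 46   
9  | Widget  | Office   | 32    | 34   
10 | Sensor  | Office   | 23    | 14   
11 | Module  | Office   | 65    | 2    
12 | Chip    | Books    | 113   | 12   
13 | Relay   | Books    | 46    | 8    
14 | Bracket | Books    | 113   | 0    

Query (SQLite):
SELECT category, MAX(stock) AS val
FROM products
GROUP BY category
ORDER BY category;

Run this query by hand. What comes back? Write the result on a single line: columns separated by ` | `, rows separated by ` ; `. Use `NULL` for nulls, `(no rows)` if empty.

Books | 26 ; Garden | 31 ; Office | 34 ; Toys | 46

Partition products by category; compute MAX(stock) within each group.
  Books: ids {4, 5, 12, 13, 14} → MAX(stock)=26
  Garden: ids {3} → MAX(stock)=31
  Office: ids {2, 6, 9, 10, 11} → MAX(stock)=34
  Toys: ids {1, 7, 8} → MAX(stock)=46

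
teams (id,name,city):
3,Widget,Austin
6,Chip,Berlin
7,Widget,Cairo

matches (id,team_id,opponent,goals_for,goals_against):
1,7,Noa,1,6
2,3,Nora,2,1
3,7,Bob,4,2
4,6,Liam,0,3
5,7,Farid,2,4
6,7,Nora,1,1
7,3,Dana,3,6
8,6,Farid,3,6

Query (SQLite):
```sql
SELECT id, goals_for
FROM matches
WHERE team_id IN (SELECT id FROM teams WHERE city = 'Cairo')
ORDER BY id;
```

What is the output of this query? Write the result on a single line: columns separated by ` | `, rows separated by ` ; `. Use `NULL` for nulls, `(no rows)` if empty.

1 | 1 ; 3 | 4 ; 5 | 2 ; 6 | 1

Inner query: teams.id where city = 'Cairo'.
Outer: keep matches rows whose team_id is in that set.
Inner query → {7}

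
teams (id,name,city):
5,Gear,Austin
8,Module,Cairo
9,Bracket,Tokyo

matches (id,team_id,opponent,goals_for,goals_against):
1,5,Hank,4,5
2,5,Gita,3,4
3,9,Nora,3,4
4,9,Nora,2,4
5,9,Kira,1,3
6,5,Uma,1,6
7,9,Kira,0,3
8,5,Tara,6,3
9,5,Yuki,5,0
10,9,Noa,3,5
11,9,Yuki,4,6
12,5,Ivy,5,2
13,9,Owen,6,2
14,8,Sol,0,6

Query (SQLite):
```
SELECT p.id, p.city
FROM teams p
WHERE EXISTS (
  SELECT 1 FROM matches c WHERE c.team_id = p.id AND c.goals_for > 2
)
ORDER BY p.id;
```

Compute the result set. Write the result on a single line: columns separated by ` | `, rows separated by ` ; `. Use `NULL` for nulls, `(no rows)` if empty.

5 | Austin ; 9 | Tokyo

For each teams row, check whether any matches with matching team_id has goals_for > 2.
Keep rows where that is true.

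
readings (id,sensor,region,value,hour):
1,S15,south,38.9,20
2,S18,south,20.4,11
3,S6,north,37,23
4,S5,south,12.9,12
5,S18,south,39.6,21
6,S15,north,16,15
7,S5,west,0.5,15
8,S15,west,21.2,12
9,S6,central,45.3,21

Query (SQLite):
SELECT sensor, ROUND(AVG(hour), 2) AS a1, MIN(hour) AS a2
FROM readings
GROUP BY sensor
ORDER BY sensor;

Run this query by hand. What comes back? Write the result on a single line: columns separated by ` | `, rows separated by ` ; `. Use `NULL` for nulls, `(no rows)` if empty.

S15 | 15.67 | 12 ; S18 | 16 | 11 ; S5 | 13.5 | 12 ; S6 | 22 | 21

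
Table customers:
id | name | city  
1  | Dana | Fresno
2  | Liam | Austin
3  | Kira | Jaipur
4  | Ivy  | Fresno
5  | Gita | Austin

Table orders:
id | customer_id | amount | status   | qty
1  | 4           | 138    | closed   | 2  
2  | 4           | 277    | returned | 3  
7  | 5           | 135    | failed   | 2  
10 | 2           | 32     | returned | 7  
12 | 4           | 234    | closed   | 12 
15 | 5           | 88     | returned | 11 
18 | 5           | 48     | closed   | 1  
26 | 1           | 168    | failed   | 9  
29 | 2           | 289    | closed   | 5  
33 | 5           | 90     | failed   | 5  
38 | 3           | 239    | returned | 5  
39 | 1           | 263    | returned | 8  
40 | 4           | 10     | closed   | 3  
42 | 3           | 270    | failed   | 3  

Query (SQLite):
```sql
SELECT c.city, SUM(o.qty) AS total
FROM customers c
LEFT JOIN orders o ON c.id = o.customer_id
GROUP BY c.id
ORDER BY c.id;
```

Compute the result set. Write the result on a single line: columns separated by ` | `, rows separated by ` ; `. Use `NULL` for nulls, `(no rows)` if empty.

LEFT JOIN keeps every customers row; unmatched ones get NULL for orders columns.
Group by customers.id and compute SUM(o.qty). SUM over an all-NULL group is NULL.
  1: ids {26, 39} → SUM(o.qty)=17
  2: ids {10, 29} → SUM(o.qty)=12
  3: ids {38, 42} → SUM(o.qty)=8
  4: ids {1, 2, 12, 40} → SUM(o.qty)=20
  5: ids {7, 15, 18, 33} → SUM(o.qty)=19

Fresno | 17 ; Austin | 12 ; Jaipur | 8 ; Fresno | 20 ; Austin | 19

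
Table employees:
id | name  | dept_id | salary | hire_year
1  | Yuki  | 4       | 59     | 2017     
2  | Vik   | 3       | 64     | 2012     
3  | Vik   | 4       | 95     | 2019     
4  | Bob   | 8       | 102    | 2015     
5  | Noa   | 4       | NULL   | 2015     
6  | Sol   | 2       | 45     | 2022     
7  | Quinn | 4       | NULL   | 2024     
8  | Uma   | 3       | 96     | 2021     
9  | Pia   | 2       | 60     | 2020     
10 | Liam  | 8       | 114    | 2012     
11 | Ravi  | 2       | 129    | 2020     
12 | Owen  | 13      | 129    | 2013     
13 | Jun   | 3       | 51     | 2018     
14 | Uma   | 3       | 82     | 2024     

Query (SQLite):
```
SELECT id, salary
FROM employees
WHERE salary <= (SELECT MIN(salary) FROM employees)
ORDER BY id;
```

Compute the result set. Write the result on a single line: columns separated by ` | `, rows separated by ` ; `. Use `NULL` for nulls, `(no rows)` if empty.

6 | 45

Scalar subquery: MIN(salary) over all employees rows = 45.
Keep rows where salary <= that value.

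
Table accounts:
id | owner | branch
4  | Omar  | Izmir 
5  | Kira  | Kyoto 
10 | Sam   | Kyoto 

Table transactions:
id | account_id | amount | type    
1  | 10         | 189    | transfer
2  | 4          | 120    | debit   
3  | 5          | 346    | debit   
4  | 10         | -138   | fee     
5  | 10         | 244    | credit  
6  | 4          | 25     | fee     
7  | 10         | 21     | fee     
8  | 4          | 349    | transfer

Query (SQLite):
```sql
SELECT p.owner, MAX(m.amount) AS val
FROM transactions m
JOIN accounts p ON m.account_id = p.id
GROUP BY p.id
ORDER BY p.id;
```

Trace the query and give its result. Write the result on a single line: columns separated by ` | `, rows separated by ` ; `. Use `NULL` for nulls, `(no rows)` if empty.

Omar | 349 ; Kira | 346 ; Sam | 244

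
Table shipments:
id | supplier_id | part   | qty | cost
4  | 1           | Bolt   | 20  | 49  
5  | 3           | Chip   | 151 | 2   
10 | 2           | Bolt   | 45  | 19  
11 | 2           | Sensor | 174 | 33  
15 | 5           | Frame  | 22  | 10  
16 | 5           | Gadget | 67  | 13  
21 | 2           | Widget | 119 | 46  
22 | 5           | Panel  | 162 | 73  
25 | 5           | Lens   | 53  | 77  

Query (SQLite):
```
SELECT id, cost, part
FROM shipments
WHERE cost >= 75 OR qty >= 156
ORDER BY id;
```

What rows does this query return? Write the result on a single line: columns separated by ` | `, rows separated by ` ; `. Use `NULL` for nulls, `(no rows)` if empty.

11 | 33 | Sensor ; 22 | 73 | Panel ; 25 | 77 | Lens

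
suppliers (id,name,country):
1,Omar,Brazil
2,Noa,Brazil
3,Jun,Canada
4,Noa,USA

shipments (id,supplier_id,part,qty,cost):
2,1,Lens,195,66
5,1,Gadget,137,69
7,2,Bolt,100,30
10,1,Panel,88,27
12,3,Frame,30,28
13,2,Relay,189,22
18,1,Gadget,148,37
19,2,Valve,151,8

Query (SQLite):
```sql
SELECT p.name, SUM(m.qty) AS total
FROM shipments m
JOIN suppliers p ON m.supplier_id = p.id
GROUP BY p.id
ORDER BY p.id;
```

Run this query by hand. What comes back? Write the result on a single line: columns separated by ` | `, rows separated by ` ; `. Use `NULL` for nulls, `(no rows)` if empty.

Join each shipments row to its suppliers via supplier_id.
Group joined rows by suppliers.id; compute SUM(m.qty) per group.
  1: ids {2, 5, 10, 18} → SUM(m.qty)=568
  2: ids {7, 13, 19} → SUM(m.qty)=440
  3: ids {12} → SUM(m.qty)=30

Omar | 568 ; Noa | 440 ; Jun | 30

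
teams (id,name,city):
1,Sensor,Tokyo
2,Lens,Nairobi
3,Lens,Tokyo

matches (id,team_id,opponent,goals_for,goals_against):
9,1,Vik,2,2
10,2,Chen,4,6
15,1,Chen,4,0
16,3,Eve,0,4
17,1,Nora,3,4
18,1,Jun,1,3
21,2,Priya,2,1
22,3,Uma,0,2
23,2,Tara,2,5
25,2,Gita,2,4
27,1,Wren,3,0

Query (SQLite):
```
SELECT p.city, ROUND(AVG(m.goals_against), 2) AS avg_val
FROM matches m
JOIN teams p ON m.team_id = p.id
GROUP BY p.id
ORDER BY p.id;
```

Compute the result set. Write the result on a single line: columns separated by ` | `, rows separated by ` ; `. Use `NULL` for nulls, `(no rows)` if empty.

Join each matches row to its teams via team_id.
Group joined rows by teams.id; compute ROUND(AVG(m.goals_against), 2) per group.
  1: ids {9, 15, 17, 18, 27} → ROUND(AVG(m.goals_against), 2)=1.8
  2: ids {10, 21, 23, 25} → ROUND(AVG(m.goals_against), 2)=4
  3: ids {16, 22} → ROUND(AVG(m.goals_against), 2)=3

Tokyo | 1.8 ; Nairobi | 4 ; Tokyo | 3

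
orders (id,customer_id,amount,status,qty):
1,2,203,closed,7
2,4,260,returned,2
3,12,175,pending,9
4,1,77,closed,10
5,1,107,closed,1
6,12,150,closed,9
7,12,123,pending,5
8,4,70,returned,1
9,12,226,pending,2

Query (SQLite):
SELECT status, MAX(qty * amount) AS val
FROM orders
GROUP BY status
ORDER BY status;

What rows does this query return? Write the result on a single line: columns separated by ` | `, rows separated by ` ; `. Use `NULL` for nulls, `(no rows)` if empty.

For each row compute qty * amount.
Group by status; take MAX of the expression per group.
  closed: ids {1, 4, 5, 6} → MAX(qty * amount)=1421
  pending: ids {3, 7, 9} → MAX(qty * amount)=1575
  returned: ids {2, 8} → MAX(qty * amount)=520

closed | 1421 ; pending | 1575 ; returned | 520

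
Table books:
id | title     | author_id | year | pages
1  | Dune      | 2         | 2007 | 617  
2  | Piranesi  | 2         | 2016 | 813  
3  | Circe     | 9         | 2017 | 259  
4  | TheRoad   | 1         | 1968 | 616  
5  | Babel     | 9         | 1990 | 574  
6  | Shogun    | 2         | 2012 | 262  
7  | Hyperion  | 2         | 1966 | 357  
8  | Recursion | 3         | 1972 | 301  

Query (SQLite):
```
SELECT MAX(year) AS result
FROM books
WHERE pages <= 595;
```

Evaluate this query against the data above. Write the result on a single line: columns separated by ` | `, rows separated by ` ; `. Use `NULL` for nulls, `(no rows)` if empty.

Rows where pages <= 595 → year values: [2017, 1990, 2012, 1966, 1972].
MAX of non-NULL values = 2017.

2017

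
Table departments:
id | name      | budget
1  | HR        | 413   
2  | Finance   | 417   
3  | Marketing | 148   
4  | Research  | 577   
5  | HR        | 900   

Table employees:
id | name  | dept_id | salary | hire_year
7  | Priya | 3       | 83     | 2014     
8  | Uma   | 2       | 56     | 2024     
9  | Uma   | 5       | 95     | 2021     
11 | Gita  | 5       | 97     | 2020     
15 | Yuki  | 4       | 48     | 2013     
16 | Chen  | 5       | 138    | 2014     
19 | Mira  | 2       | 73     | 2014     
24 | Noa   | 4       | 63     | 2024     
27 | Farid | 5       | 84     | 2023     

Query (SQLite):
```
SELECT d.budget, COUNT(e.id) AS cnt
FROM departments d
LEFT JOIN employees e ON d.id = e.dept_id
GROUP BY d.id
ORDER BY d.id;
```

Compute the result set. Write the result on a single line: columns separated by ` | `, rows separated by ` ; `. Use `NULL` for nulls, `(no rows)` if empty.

413 | 0 ; 417 | 2 ; 148 | 1 ; 577 | 2 ; 900 | 4

LEFT JOIN keeps every departments row; unmatched ones get NULL for employees columns.
Group by departments.id and compute COUNT(e.id). COUNT(col) of an all-NULL group is 0.
  1: ids {—} → COUNT(e.id)=0
  2: ids {8, 19} → COUNT(e.id)=2
  3: ids {7} → COUNT(e.id)=1
  4: ids {15, 24} → COUNT(e.id)=2
  5: ids {9, 11, 16, 27} → COUNT(e.id)=4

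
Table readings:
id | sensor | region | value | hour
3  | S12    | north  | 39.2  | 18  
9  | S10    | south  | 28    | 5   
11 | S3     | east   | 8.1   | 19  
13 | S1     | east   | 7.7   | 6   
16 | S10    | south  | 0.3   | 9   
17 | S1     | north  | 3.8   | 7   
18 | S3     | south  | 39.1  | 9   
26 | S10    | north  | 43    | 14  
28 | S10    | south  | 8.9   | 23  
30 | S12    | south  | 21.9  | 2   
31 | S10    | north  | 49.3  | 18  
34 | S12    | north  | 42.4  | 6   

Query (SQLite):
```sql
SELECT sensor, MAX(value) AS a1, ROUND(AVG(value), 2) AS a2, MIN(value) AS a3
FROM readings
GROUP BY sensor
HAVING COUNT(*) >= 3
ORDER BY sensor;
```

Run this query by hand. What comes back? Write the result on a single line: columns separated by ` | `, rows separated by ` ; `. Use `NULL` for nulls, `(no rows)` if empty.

Group readings by sensor.
Per group compute: MAX(value), ROUND(AVG(value), 2), MIN(value).
HAVING: drop groups with fewer than 3 rows.
  S1: ids {13, 17} → MAX(value)=7.7, ROUND(AVG(value), 2)=5.75, MIN(value)=3.8
  S10: ids {9, 16, 26, 28, 31} → MAX(value)=49.3, ROUND(AVG(value), 2)=25.9, MIN(value)=0.3
  S12: ids {3, 30, 34} → MAX(value)=42.4, ROUND(AVG(value), 2)=34.5, MIN(value)=21.9
  S3: ids {11, 18} → MAX(value)=39.1, ROUND(AVG(value), 2)=23.6, MIN(value)=8.1

S10 | 49.3 | 25.9 | 0.3 ; S12 | 42.4 | 34.5 | 21.9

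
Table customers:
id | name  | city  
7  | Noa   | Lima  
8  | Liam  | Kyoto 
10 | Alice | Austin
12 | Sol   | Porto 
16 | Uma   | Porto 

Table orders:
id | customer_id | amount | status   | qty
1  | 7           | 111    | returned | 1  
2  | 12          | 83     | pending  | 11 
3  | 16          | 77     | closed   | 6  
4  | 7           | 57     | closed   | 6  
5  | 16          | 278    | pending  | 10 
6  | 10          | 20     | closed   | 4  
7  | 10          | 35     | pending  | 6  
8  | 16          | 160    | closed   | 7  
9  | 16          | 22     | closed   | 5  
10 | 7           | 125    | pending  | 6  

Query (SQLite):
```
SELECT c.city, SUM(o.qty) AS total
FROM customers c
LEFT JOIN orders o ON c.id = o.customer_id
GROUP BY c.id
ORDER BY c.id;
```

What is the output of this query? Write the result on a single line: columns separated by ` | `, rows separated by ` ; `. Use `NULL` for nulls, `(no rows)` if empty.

LEFT JOIN keeps every customers row; unmatched ones get NULL for orders columns.
Group by customers.id and compute SUM(o.qty). SUM over an all-NULL group is NULL.
  7: ids {1, 4, 10} → SUM(o.qty)=13
  8: ids {—} → SUM(o.qty)=NULL
  10: ids {6, 7} → SUM(o.qty)=10
  12: ids {2} → SUM(o.qty)=11
  16: ids {3, 5, 8, 9} → SUM(o.qty)=28

Lima | 13 ; Kyoto | NULL ; Austin | 10 ; Porto | 11 ; Porto | 28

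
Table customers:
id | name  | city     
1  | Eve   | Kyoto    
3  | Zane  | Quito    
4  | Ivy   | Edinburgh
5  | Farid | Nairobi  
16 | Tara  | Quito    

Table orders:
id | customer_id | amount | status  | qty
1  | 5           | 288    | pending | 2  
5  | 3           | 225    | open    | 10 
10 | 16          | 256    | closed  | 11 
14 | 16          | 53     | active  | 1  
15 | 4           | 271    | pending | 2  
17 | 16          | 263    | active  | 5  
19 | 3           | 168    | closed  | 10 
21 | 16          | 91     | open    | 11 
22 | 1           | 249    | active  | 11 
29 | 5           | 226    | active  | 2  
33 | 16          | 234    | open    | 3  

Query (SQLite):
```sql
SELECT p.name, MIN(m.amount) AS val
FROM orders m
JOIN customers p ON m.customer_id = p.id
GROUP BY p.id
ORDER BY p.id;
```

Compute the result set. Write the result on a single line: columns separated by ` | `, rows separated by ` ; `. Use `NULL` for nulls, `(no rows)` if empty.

Eve | 249 ; Zane | 168 ; Ivy | 271 ; Farid | 226 ; Tara | 53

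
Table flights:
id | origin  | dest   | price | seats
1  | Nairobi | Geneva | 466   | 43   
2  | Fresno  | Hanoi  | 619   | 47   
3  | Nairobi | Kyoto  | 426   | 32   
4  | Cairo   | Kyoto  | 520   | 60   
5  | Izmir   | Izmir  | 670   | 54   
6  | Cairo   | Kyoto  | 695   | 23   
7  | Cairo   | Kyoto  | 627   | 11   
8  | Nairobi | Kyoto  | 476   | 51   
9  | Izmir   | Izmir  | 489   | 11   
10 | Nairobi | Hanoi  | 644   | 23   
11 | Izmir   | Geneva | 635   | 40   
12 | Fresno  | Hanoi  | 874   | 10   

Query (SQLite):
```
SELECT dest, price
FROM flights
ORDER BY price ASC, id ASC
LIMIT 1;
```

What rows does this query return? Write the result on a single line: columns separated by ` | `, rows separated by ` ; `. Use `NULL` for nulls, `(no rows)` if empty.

Sort by price asc, tiebreak id asc: (426, id=3), (466, id=1), (476, id=8), (489, id=9) …. Take first 1.

Kyoto | 426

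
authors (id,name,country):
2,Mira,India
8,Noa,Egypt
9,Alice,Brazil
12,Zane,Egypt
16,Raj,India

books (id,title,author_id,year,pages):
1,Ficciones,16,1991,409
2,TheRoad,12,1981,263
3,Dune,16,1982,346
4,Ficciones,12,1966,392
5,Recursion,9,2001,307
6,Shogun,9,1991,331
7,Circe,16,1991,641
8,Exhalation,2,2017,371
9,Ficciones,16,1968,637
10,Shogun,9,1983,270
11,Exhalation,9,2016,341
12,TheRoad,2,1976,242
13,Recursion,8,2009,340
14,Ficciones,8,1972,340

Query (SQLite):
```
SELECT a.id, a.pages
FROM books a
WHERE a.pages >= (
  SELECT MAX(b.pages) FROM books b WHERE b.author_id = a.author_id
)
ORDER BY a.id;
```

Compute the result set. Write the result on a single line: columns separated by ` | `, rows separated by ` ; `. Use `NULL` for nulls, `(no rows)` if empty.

For each books row a, compute MAX(pages) over rows sharing a.author_id.
Keep row a if a.pages >= that per-group MAX.
  author_id=2: MAX(pages) = 371
  author_id=8: MAX(pages) = 340
  author_id=9: MAX(pages) = 341
  author_id=12: MAX(pages) = 392
  author_id=16: MAX(pages) = 641

4 | 392 ; 7 | 641 ; 8 | 371 ; 11 | 341 ; 13 | 340 ; 14 | 340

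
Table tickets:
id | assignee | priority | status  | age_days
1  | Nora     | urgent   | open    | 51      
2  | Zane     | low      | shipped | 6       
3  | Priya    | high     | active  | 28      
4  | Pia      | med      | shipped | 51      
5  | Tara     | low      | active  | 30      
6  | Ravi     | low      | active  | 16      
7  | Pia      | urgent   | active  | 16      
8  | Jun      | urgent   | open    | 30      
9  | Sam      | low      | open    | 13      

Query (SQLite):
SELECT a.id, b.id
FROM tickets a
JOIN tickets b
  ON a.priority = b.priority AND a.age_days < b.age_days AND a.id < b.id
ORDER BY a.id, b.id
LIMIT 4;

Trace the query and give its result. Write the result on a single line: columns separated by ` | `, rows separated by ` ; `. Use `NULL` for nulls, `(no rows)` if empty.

Pairs (a,b) with same priority, a.age_days < b.age_days, a.id < b.id.
priority groups: high:{3} low:{2,5,6,9} med:{4} urgent:{1,7,8}
Ordered by (a.id, b.id); first 4.

2 | 5 ; 2 | 6 ; 2 | 9 ; 7 | 8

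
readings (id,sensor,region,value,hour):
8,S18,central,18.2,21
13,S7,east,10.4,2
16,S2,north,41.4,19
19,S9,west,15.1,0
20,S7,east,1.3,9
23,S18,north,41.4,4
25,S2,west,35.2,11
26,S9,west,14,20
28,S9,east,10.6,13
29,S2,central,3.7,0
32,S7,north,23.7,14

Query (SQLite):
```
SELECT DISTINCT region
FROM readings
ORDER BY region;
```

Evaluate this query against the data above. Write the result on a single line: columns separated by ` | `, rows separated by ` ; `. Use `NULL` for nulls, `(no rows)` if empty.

central ; east ; north ; west

Collect distinct region values from readings.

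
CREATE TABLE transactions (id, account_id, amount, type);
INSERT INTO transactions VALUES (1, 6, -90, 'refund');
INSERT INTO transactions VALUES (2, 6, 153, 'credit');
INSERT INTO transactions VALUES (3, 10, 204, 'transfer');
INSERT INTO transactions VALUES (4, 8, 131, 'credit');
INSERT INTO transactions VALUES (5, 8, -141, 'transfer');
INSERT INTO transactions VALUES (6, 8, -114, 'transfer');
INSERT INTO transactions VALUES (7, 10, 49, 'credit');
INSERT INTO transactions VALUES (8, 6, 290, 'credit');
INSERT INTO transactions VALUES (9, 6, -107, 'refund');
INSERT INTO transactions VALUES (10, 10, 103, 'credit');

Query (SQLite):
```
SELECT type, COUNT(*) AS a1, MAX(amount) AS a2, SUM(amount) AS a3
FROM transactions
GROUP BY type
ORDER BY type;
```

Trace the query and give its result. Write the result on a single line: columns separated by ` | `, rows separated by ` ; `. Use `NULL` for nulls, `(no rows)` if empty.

credit | 5 | 290 | 726 ; refund | 2 | -90 | -197 ; transfer | 3 | 204 | -51

Group transactions by type.
Per group compute: COUNT(*), MAX(amount), SUM(amount).
  credit: ids {2, 4, 7, 8, 10} → COUNT(*)=5, MAX(amount)=290, SUM(amount)=726
  refund: ids {1, 9} → COUNT(*)=2, MAX(amount)=-90, SUM(amount)=-197
  transfer: ids {3, 5, 6} → COUNT(*)=3, MAX(amount)=204, SUM(amount)=-51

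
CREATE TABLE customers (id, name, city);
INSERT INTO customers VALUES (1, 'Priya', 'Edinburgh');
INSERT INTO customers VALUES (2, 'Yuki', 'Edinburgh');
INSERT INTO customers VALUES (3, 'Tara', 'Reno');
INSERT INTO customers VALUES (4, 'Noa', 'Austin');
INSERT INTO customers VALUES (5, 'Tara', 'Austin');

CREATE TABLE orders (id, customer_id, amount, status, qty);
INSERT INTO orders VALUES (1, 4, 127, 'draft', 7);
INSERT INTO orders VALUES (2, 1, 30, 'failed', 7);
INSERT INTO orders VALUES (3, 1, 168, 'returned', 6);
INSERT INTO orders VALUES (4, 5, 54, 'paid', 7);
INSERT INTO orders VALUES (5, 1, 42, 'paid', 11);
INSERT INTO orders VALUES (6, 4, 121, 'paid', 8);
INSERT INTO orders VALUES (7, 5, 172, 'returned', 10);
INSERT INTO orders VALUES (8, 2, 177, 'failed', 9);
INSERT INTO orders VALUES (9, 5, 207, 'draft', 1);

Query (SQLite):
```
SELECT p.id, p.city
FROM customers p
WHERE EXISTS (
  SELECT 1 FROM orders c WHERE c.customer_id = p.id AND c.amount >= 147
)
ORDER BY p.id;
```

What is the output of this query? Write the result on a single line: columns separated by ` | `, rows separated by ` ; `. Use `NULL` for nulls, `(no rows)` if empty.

1 | Edinburgh ; 2 | Edinburgh ; 5 | Austin

For each customers row, check whether any orders with matching customer_id has amount >= 147.
Keep rows where that is true.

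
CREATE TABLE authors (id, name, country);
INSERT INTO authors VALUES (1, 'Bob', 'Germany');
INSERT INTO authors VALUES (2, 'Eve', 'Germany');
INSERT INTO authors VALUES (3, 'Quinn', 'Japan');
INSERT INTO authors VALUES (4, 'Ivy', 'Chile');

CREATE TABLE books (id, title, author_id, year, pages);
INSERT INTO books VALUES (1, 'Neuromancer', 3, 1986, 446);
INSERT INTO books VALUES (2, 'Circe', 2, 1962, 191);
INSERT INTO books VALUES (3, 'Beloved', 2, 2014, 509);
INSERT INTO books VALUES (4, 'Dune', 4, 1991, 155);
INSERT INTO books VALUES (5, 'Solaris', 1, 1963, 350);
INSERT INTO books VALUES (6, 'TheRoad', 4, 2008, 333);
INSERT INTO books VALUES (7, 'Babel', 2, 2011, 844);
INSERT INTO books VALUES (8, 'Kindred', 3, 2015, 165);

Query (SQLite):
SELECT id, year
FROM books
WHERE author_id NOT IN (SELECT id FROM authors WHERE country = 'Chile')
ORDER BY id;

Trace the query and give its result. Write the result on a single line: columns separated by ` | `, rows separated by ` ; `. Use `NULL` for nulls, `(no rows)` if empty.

1 | 1986 ; 2 | 1962 ; 3 | 2014 ; 5 | 1963 ; 7 | 2011 ; 8 | 2015

Inner query: authors.id where country = 'Chile'.
Outer: keep books rows whose author_id is not in that set.
Inner query → {4}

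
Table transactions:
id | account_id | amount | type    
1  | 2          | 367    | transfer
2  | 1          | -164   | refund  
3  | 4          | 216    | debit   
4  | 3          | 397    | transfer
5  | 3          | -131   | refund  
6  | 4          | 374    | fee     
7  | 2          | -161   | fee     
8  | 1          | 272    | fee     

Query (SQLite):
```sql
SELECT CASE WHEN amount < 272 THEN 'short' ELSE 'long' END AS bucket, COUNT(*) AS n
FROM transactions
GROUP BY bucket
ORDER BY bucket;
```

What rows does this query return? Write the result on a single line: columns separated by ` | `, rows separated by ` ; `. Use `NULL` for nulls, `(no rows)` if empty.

long | 4 ; short | 4

Bucket rows by amount < 272 → 'short' else 'long'; count each bucket.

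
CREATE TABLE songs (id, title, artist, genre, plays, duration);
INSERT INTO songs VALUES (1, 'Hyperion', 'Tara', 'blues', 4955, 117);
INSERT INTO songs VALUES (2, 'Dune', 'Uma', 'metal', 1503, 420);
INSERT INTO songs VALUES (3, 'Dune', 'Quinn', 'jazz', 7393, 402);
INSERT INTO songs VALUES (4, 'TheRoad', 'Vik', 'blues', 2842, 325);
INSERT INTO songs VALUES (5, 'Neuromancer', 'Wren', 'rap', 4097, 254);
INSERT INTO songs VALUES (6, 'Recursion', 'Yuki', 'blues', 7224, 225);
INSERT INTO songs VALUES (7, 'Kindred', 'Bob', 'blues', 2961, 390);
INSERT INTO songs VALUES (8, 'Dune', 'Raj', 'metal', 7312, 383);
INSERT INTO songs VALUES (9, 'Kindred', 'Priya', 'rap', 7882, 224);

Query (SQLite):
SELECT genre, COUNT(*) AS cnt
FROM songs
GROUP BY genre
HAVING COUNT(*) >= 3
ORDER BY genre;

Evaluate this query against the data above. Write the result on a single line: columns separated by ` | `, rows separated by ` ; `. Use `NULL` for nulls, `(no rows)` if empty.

blues | 4

Partition songs by genre; compute COUNT(*) within each group.
HAVING: keep groups with count ≥ 3.
  blues: ids {1, 4, 6, 7} → COUNT(*)=4
  jazz: ids {3} → COUNT(*)=1
  metal: ids {2, 8} → COUNT(*)=2
  rap: ids {5, 9} → COUNT(*)=2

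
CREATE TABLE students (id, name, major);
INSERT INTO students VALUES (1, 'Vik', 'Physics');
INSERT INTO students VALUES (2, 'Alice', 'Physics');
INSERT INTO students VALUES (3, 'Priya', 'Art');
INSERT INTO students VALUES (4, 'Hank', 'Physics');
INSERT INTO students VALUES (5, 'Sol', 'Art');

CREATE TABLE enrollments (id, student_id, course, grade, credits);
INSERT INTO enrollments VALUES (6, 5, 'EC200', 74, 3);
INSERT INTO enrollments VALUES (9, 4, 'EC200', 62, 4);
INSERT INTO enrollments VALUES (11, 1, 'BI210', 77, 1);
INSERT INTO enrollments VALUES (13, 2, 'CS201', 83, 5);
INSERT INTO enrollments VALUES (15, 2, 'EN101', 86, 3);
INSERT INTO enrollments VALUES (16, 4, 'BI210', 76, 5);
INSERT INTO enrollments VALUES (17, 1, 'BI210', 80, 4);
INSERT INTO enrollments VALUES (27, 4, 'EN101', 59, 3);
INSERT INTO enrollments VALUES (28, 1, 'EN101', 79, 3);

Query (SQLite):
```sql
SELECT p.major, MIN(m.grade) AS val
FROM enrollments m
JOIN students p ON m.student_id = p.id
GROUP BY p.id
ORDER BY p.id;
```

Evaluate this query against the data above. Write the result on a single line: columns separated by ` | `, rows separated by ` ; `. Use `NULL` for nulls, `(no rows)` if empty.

Physics | 77 ; Physics | 83 ; Physics | 59 ; Art | 74

Join each enrollments row to its students via student_id.
Group joined rows by students.id; compute MIN(m.grade) per group.
  1: ids {11, 17, 28} → MIN(m.grade)=77
  2: ids {13, 15} → MIN(m.grade)=83
  4: ids {9, 16, 27} → MIN(m.grade)=59
  5: ids {6} → MIN(m.grade)=74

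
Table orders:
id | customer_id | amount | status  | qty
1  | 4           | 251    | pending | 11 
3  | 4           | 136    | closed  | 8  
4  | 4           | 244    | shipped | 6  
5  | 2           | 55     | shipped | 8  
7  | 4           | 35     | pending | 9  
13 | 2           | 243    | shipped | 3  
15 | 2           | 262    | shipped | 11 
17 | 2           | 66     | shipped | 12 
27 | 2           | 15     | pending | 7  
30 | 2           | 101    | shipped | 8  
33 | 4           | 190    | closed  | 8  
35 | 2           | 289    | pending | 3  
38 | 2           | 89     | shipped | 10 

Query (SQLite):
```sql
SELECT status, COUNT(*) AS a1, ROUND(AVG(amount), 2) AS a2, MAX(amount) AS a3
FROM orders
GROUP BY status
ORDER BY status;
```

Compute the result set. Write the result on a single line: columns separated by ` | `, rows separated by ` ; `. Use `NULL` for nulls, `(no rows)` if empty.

Group orders by status.
Per group compute: COUNT(*), ROUND(AVG(amount), 2), MAX(amount).
  closed: ids {3, 33} → COUNT(*)=2, ROUND(AVG(amount), 2)=163, MAX(amount)=190
  pending: ids {1, 7, 27, 35} → COUNT(*)=4, ROUND(AVG(amount), 2)=147.5, MAX(amount)=289
  shipped: ids {4, 5, 13, 15, 17, 30, 38} → COUNT(*)=7, ROUND(AVG(amount), 2)=151.43, MAX(amount)=262

closed | 2 | 163 | 190 ; pending | 4 | 147.5 | 289 ; shipped | 7 | 151.43 | 262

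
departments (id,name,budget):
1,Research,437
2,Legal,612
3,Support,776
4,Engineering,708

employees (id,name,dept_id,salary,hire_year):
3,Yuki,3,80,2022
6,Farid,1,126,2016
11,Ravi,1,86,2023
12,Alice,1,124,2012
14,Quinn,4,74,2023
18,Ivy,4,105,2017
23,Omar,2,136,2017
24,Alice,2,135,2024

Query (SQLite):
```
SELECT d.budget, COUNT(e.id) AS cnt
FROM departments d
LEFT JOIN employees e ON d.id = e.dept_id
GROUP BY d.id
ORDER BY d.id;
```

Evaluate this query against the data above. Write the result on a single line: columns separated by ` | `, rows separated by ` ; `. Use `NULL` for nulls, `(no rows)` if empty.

LEFT JOIN keeps every departments row; unmatched ones get NULL for employees columns.
Group by departments.id and compute COUNT(e.id). COUNT(col) of an all-NULL group is 0.
  1: ids {6, 11, 12} → COUNT(e.id)=3
  2: ids {23, 24} → COUNT(e.id)=2
  3: ids {3} → COUNT(e.id)=1
  4: ids {14, 18} → COUNT(e.id)=2

437 | 3 ; 612 | 2 ; 776 | 1 ; 708 | 2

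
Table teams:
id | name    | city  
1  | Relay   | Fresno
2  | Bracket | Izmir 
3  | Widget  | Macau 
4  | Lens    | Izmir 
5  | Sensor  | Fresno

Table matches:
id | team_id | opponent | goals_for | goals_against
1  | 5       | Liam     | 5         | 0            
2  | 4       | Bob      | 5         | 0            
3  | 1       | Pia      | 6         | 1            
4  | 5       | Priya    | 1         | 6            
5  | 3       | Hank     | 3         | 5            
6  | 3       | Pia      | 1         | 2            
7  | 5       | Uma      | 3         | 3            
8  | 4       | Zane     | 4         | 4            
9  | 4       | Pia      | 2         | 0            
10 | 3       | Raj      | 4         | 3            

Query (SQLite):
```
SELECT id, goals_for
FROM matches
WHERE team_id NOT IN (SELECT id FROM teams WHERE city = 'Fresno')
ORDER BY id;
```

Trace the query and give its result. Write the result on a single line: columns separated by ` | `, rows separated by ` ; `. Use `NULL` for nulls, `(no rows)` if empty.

2 | 5 ; 5 | 3 ; 6 | 1 ; 8 | 4 ; 9 | 2 ; 10 | 4

Inner query: teams.id where city = 'Fresno'.
Outer: keep matches rows whose team_id is not in that set.
Inner query → {1, 5}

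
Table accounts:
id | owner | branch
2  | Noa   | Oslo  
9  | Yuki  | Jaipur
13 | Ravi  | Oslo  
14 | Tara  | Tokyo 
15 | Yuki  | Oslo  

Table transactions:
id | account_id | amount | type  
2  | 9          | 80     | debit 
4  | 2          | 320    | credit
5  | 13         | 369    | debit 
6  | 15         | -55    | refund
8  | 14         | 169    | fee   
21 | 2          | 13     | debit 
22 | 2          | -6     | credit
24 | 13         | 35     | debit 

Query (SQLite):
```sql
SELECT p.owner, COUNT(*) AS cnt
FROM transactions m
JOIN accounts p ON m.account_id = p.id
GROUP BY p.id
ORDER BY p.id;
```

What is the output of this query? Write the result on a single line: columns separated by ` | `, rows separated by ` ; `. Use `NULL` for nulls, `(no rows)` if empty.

Join each transactions row to its accounts via account_id.
Group joined rows by accounts.id; compute COUNT(*) per group.
  2: ids {4, 21, 22} → COUNT(*)=3
  9: ids {2} → COUNT(*)=1
  13: ids {5, 24} → COUNT(*)=2
  14: ids {8} → COUNT(*)=1
  15: ids {6} → COUNT(*)=1

Noa | 3 ; Yuki | 1 ; Ravi | 2 ; Tara | 1 ; Yuki | 1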